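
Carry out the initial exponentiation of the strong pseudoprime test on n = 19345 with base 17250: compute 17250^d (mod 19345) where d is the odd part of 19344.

5935

n − 1 = 19344 = 2^4 · 1209, so s = 4 and d = 1209.
By repeated squaring, 17250^1209 ≡ 5935 (mod 19345).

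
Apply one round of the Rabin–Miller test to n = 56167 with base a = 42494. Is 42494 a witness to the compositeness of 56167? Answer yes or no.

no

n − 1 = 56166 = 2^1 · 28083, so s = 1 and d = 28083.
Repeated squaring mod 56167: 42494^1 ≡ 42494, 42494^2 ≡ 27153, 42494^4 ≡ 37367, 42494^8 ≡ 37236, 42494^16 ≡ 37301, 42494^32 ≡ 51844, 42494^64 ≡ 40885, 42494^128 ≡ 53305, 42494^256 ≡ 46829, 42494^512 ≡ 27060, 42494^1024 ≡ 50588, 42494^2048 ≡ 8723, 42494^4096 ≡ 40611, 42494^8192 ≡ 21700, 42494^16384 ≡ 42039.
28083 = 16384 + 8192 + 2048 + 1024 + 256 + 128 + 32 + 16 + 2 + 1, so 42494^28083 ≡ 42039·21700·8723·50588·46829·53305·51844·37301·27153·42494 ≡ 1 (mod 56167).
x_0 = 42494^28083 mod 56167 = 1.
x_0 = 1, so 42494 is not a witness.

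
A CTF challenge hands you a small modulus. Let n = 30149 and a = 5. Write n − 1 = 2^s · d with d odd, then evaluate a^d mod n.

12584

n − 1 = 30148 = 2^2 · 7537, so s = 2 and d = 7537.
5^7537 mod 30149 = 12584.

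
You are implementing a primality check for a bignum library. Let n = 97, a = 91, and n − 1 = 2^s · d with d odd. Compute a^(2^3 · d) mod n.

n − 1 = 96 = 2^5 · 3, so s = 5 and d = 3.
x_0 = 91^3 mod 97 = 75.
x_1 = 75^2 mod 97 = 96.
x_2 = 96^2 mod 97 = 1.
x_3 = 1^2 mod 97 = 1.

1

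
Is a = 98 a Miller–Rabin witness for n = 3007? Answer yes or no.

no

n − 1 = 3006 = 2^1 · 1503, so s = 1 and d = 1503.
x_0 = 98^1503 mod 3007 = 1.
x_0 = 1, so 98 is not a witness.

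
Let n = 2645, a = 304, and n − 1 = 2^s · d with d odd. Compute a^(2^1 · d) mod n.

1681

n − 1 = 2644 = 2^2 · 661, so s = 2 and d = 661.
x_0 = 304^661 mod 2645 = 2604.
x_1 = 2604^2 mod 2645 = 1681.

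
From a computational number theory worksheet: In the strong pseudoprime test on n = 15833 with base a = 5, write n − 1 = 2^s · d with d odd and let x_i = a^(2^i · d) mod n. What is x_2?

11862

n − 1 = 15832 = 2^3 · 1979, so s = 3 and d = 1979.
Repeated squaring mod 15833: 5^1 ≡ 5, 5^2 ≡ 25, 5^4 ≡ 625, 5^8 ≡ 10633, 5^16 ≡ 13069, 5^32 ≡ 8190, 5^64 ≡ 7512, 5^128 ≡ 1332, 5^256 ≡ 928, 5^512 ≡ 6202, 5^1024 ≡ 6447.
1979 = 1024 + 512 + 256 + 128 + 32 + 16 + 8 + 2 + 1, so 5^1979 ≡ 6447·6202·928·1332·8190·13069·10633·25·5 ≡ 15109 (mod 15833).
x_0 = 15109.
x_1 = 15109^2 mod 15833 = 1687.
x_2 = 1687^2 mod 15833 = 11862.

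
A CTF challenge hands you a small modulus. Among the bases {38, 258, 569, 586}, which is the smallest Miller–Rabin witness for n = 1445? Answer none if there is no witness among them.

n − 1 = 1444 = 2^2 · 361, so s = 2 and d = 361.
Base 38: x_0 = 38^361 mod 1445 = 38. x_0 is neither 1 nor 1444, so continue squaring. x_1 = 38^2 mod 1445 = 1444. x_1 ≡ −1, so 38 is not a witness.
Base 258: x_0 = 258^361 mod 1445 = 218. x_0 is neither 1 nor 1444, so continue squaring. x_1 = 218^2 mod 1445 = 1284. Reached i = s−1 = 1 without hitting −1: 258 is a Miller–Rabin witness and 1445 is composite.
Base 569: x_0 = 569^361 mod 1445 = 1079. x_0 is neither 1 nor 1444, so continue squaring. x_1 = 1079^2 mod 1445 = 1016. Reached i = s−1 = 1 without hitting −1: 569 is a Miller–Rabin witness and 1445 is composite.
Base 586: x_0 = 586^361 mod 1445 = 1436. x_0 is neither 1 nor 1444, so continue squaring. x_1 = 1436^2 mod 1445 = 81. Reached i = s−1 = 1 without hitting −1: 586 is a Miller–Rabin witness and 1445 is composite.
The smallest witness among the given bases is 258.

258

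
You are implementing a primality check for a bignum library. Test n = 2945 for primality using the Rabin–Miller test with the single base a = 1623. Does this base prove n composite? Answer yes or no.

yes

n − 1 = 2944 = 2^7 · 23, so s = 7 and d = 23.
x_0 = 1623^23 mod 2945 = 12.
x_0 is neither 1 nor 2944, so continue squaring.
x_1 = 12^2 mod 2945 = 144.
x_2 = 144^2 mod 2945 = 121.
x_3 = 121^2 mod 2945 = 2861.
x_4 = 2861^2 mod 2945 = 1166.
x_5 = 1166^2 mod 2945 = 1911.
x_6 = 1911^2 mod 2945 = 121.
Reached i = s−1 = 6 without hitting −1: 1623 is a Miller–Rabin witness and 2945 is composite.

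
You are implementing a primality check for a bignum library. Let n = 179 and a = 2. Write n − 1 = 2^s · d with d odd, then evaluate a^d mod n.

178

n − 1 = 178 = 2^1 · 89, so s = 1 and d = 89.
Repeated squaring mod 179: 2^1 ≡ 2, 2^2 ≡ 4, 2^4 ≡ 16, 2^8 ≡ 77, 2^16 ≡ 22, 2^32 ≡ 126, 2^64 ≡ 124.
89 = 64 + 16 + 8 + 1, so 2^89 ≡ 124·22·77·2 ≡ 178 (mod 179).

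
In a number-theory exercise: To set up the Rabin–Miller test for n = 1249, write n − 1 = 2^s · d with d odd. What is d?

Halving: 1248 → 624 → 312 → 156 → 78 → 39; 39 is odd.
So 1248 = 2^5 · 39.

39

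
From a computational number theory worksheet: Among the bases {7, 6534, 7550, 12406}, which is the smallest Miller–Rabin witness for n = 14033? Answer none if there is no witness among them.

none

n − 1 = 14032 = 2^4 · 877, so s = 4 and d = 877.
Base 7: x_0 = 7^877 mod 14033 = 7104. x_0 is neither 1 nor 14032, so continue squaring. x_1 = 7104^2 mod 14033 = 4148. x_2 = 4148^2 mod 14033 = 1446. x_3 = 1446^2 mod 14033 = 14032. x_3 ≡ −1, so 7 is not a witness.
Base 6534: x_0 = 6534^877 mod 14033 = 13805. x_0 is neither 1 nor 14032, so continue squaring. x_1 = 13805^2 mod 14033 = 9885. x_2 = 9885^2 mod 14033 = 1446. x_3 = 1446^2 mod 14033 = 14032. x_3 ≡ −1, so 6534 is not a witness.
Base 7550: x_0 = 7550^877 mod 14033 = 12125. x_0 is neither 1 nor 14032, so continue squaring. x_1 = 12125^2 mod 14033 = 5917. x_2 = 5917^2 mod 14033 = 12587. x_3 = 12587^2 mod 14033 = 14032. x_3 ≡ −1, so 7550 is not a witness.
Base 12406: x_0 = 12406^877 mod 14033 = 1908. x_0 is neither 1 nor 14032, so continue squaring. x_1 = 1908^2 mod 14033 = 5917. x_2 = 5917^2 mod 14033 = 12587. x_3 = 12587^2 mod 14033 = 14032. x_3 ≡ −1, so 12406 is not a witness.
No listed base is a witness for 14033.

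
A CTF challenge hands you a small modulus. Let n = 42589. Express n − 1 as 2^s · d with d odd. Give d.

10647

Halving: 42588 → 21294 → 10647; 10647 is odd.
So 42588 = 2^2 · 10647.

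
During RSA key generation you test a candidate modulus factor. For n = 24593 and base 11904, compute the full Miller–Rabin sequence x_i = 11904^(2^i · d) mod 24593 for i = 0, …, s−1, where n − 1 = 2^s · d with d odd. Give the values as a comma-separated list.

19445, 15243, 18978, 24592

n − 1 = 24592 = 2^4 · 1537, so s = 4 and d = 1537.
x_0 = 11904^1537 mod 24593 = 19445.
x_1 = 19445^2 mod 24593 = 15243.
x_2 = 15243^2 mod 24593 = 18978.
x_3 = 18978^2 mod 24593 = 24592.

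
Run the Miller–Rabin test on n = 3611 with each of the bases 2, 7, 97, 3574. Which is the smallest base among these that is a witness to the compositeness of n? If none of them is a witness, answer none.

n − 1 = 3610 = 2^1 · 1805, so s = 1 and d = 1805.
Base 2: x_0 = 2^1805 mod 3611 = 2348. x_0 ∉ {1, 3610} and s = 1, so 2 is a Miller–Rabin witness and 3611 is composite.
Base 7: x_0 = 7^1805 mod 3611 = 651. x_0 ∉ {1, 3610} and s = 1, so 7 is a Miller–Rabin witness and 3611 is composite.
Base 97: x_0 = 97^1805 mod 3611 = 1546. x_0 ∉ {1, 3610} and s = 1, so 97 is a Miller–Rabin witness and 3611 is composite.
Base 3574: x_0 = 3574^1805 mod 3611 = 2815. x_0 ∉ {1, 3610} and s = 1, so 3574 is a Miller–Rabin witness and 3611 is composite.
The smallest witness among the given bases is 2.

2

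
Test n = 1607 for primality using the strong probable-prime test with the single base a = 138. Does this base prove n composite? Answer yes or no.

n − 1 = 1606 = 2^1 · 803, so s = 1 and d = 803.
Repeated squaring mod 1607: 138^1 ≡ 138, 138^2 ≡ 1367, 138^4 ≡ 1355, 138^8 ≡ 831, 138^16 ≡ 1158, 138^32 ≡ 726, 138^64 ≡ 1587, 138^128 ≡ 400, 138^256 ≡ 907, 138^512 ≡ 1472.
803 = 512 + 256 + 32 + 2 + 1, so 138^803 ≡ 1472·907·726·1367·138 ≡ 1 (mod 1607).
x_0 = 138^803 mod 1607 = 1.
x_0 = 1, so 138 is not a witness.

no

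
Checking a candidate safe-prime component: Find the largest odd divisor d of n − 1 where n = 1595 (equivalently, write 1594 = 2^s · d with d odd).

Halving: 1594 → 797; 797 is odd.
So 1594 = 2^1 · 797.

797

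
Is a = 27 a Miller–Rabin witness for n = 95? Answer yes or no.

yes

n − 1 = 94 = 2^1 · 47, so s = 1 and d = 47.
x_0 = 27^47 mod 95 = 88.
x_0 ∉ {1, 94} and s = 1, so 27 is a Miller–Rabin witness and 95 is composite.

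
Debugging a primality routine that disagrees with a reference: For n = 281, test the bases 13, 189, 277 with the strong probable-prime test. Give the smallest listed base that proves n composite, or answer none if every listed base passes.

none

n − 1 = 280 = 2^3 · 35, so s = 3 and d = 35.
Base 13: x_0 = 13^35 mod 281 = 60. x_0 is neither 1 nor 280, so continue squaring. x_1 = 60^2 mod 281 = 228. x_2 = 228^2 mod 281 = 280. x_2 ≡ −1, so 13 is not a witness.
Base 189: x_0 = 189^35 mod 281 = 60. x_0 is neither 1 nor 280, so continue squaring. x_1 = 60^2 mod 281 = 228. x_2 = 228^2 mod 281 = 280. x_2 ≡ −1, so 189 is not a witness.
Base 277: x_0 = 277^35 mod 281 = 280. x_0 = 280 ≡ −1, so 277 is not a witness.
No listed base is a witness for 281.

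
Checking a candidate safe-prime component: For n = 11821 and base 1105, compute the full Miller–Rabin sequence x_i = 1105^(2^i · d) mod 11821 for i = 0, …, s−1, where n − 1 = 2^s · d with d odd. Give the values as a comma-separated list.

4071, 11820

n − 1 = 11820 = 2^2 · 2955, so s = 2 and d = 2955.
x_0 = 1105^2955 mod 11821 = 4071.
x_1 = 4071^2 mod 11821 = 11820.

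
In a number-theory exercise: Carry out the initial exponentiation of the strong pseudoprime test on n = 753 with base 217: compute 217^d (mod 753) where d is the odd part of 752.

289

n − 1 = 752 = 2^4 · 47, so s = 4 and d = 47.
Repeated squaring mod 753: 217^1 ≡ 217, 217^2 ≡ 403, 217^4 ≡ 514, 217^8 ≡ 646, 217^16 ≡ 154, 217^32 ≡ 373.
47 = 32 + 8 + 4 + 2 + 1, so 217^47 ≡ 373·646·514·403·217 ≡ 289 (mod 753).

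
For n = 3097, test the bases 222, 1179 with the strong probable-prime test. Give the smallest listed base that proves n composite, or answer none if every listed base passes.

none

n − 1 = 3096 = 2^3 · 387, so s = 3 and d = 387.
Base 222: x_0 = 222^387 mod 3097 = 3096. x_0 = 3096 ≡ −1, so 222 is not a witness.
Base 1179: x_0 = 1179^387 mod 3097 = 1. x_0 = 1, so 1179 is not a witness.
No listed base is a witness for 3097.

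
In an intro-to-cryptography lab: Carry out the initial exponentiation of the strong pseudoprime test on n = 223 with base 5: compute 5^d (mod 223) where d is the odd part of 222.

222

n − 1 = 222 = 2^1 · 111, so s = 1 and d = 111.
By repeated squaring, 5^111 ≡ 222 (mod 223).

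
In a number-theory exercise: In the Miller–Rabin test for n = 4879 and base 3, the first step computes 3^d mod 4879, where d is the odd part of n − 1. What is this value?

1490

n − 1 = 4878 = 2^1 · 2439, so s = 1 and d = 2439.
3^2439 mod 4879 = 1490.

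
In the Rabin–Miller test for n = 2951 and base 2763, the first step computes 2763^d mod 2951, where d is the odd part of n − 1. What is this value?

n − 1 = 2950 = 2^1 · 1475, so s = 1 and d = 1475.
By repeated squaring, 2763^1475 ≡ 1172 (mod 2951).

1172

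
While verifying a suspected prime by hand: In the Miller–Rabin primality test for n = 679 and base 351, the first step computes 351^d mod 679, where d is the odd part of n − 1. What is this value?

n − 1 = 678 = 2^1 · 339, so s = 1 and d = 339.
351^339 mod 679 = 407.

407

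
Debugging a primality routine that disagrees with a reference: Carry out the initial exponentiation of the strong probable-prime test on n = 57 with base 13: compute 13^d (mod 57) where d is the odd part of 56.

n − 1 = 56 = 2^3 · 7, so s = 3 and d = 7.
Repeated squaring mod 57: 13^1 ≡ 13, 13^2 ≡ 55, 13^4 ≡ 4.
7 = 4 + 2 + 1, so 13^7 ≡ 4·55·13 ≡ 10 (mod 57).

10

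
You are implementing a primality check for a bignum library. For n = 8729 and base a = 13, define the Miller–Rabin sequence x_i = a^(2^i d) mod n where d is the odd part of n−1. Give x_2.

n − 1 = 8728 = 2^3 · 1091, so s = 3 and d = 1091.
Repeated squaring mod 8729: 13^1 ≡ 13, 13^2 ≡ 169, 13^4 ≡ 2374, 13^8 ≡ 5671, 13^16 ≡ 2605, 13^32 ≡ 3592, 13^64 ≡ 1002, 13^128 ≡ 169, 13^256 ≡ 2374, 13^512 ≡ 5671, 13^1024 ≡ 2605.
1091 = 1024 + 64 + 2 + 1, so 13^1091 ≡ 2605·1002·169·13 ≡ 1343 (mod 8729).
x_0 = 1343.
x_1 = 1343^2 mod 8729 = 5475.
x_2 = 5475^2 mod 8729 = 239.

239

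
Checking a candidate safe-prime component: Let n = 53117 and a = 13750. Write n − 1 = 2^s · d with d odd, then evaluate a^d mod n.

n − 1 = 53116 = 2^2 · 13279, so s = 2 and d = 13279.
Repeated squaring mod 53117: 13750^1 ≡ 13750, 13750^2 ≡ 19097, 13750^4 ≡ 47204, 13750^8 ≡ 12583, 13750^16 ≡ 43229, 13750^32 ≡ 37264, 13750^64 ≡ 21082, 13750^128 ≡ 20785, 13750^256 ≡ 15664, 13750^512 ≡ 13473, 13750^1024 ≡ 20940, 13750^2048 ≡ 2765, 13750^4096 ≡ 49494, 13750^8192 ≡ 6230.
13279 = 8192 + 4096 + 512 + 256 + 128 + 64 + 16 + 8 + 4 + 2 + 1, so 13750^13279 ≡ 6230·49494·13473·15664·20785·21082·43229·12583·47204·19097·13750 ≡ 10206 (mod 53117).

10206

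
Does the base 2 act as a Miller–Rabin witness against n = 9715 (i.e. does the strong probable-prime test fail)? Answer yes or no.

yes

n − 1 = 9714 = 2^1 · 4857, so s = 1 and d = 4857.
Repeated squaring mod 9715: 2^1 ≡ 2, 2^2 ≡ 4, 2^4 ≡ 16, 2^8 ≡ 256, 2^16 ≡ 7246, 2^32 ≡ 4656, 2^64 ≡ 4171, 2^128 ≡ 7391, 2^256 ≡ 9151, 2^512 ≡ 7216, 2^1024 ≡ 7971, 2^2048 ≡ 741, 2^4096 ≡ 5041.
4857 = 4096 + 512 + 128 + 64 + 32 + 16 + 8 + 1, so 2^4857 ≡ 5041·7216·7391·4171·4656·7246·256·2 ≡ 1812 (mod 9715).
x_0 = 2^4857 mod 9715 = 1812.
x_0 ∉ {1, 9714} and s = 1, so 2 is a Miller–Rabin witness and 9715 is composite.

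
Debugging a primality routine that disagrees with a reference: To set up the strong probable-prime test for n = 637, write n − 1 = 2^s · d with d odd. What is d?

159

Halving: 636 → 318 → 159; 159 is odd.
So 636 = 2^2 · 159.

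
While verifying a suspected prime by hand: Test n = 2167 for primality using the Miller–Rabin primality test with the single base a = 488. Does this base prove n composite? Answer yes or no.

n − 1 = 2166 = 2^1 · 1083, so s = 1 and d = 1083.
By repeated squaring, 488^1083 ≡ 2110 (mod 2167).
x_0 = 488^1083 mod 2167 = 2110.
x_0 ∉ {1, 2166} and s = 1, so 488 is a Miller–Rabin witness and 2167 is composite.

yes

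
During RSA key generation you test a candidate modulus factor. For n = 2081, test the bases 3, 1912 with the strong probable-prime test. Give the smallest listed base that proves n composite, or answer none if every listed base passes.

none

n − 1 = 2080 = 2^5 · 65, so s = 5 and d = 65.
Base 3: x_0 = 3^65 mod 2081 = 888. x_0 is neither 1 nor 2080, so continue squaring. x_1 = 888^2 mod 2081 = 1926. x_2 = 1926^2 mod 2081 = 1134. x_3 = 1134^2 mod 2081 = 1979. x_4 = 1979^2 mod 2081 = 2080. x_4 ≡ −1, so 3 is not a witness.
Base 1912: x_0 = 1912^65 mod 2081 = 1213. x_0 is neither 1 nor 2080, so continue squaring. x_1 = 1213^2 mod 2081 = 102. x_2 = 102^2 mod 2081 = 2080. x_2 ≡ −1, so 1912 is not a witness.
No listed base is a witness for 2081.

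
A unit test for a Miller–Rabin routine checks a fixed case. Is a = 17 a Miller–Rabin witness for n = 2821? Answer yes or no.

no

n − 1 = 2820 = 2^2 · 705, so s = 2 and d = 705.
x_0 = 17^705 mod 2821 = 2820.
x_0 = 2820 ≡ −1, so 17 is not a witness.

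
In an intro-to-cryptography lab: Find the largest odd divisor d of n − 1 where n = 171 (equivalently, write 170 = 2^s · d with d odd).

85

Halving: 170 → 85; 85 is odd.
So 170 = 2^1 · 85.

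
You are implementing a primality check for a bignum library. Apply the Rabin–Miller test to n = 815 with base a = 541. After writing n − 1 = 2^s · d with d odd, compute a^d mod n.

n − 1 = 814 = 2^1 · 407, so s = 1 and d = 407.
541^407 mod 815 = 556.

556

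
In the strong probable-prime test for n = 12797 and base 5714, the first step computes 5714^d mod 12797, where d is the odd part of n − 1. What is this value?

8491

n − 1 = 12796 = 2^2 · 3199, so s = 2 and d = 3199.
Repeated squaring mod 12797: 5714^1 ≡ 5714, 5714^2 ≡ 4649, 5714^4 ≡ 11865, 5714^8 ≡ 11225, 5714^16 ≡ 1363, 5714^32 ≡ 2204, 5714^64 ≡ 7553, 5714^128 ≡ 11580, 5714^256 ≡ 9434, 5714^512 ≡ 10018, 5714^1024 ≡ 6250, 5714^2048 ≡ 6056.
3199 = 2048 + 1024 + 64 + 32 + 16 + 8 + 4 + 2 + 1, so 5714^3199 ≡ 6056·6250·7553·2204·1363·11225·11865·4649·5714 ≡ 8491 (mod 12797).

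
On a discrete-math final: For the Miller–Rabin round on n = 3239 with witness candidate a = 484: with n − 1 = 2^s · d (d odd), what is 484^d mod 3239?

n − 1 = 3238 = 2^1 · 1619, so s = 1 and d = 1619.
Repeated squaring mod 3239: 484^1 ≡ 484, 484^2 ≡ 1048, 484^4 ≡ 283, 484^8 ≡ 2353, 484^16 ≡ 1158, 484^32 ≡ 18, 484^64 ≡ 324, 484^128 ≡ 1328, 484^256 ≡ 1568, 484^512 ≡ 223, 484^1024 ≡ 1144.
1619 = 1024 + 512 + 64 + 16 + 2 + 1, so 484^1619 ≡ 1144·223·324·1158·1048·484 ≡ 2629 (mod 3239).

2629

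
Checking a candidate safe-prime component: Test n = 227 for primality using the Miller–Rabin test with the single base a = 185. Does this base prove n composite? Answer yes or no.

n − 1 = 226 = 2^1 · 113, so s = 1 and d = 113.
Repeated squaring mod 227: 185^1 ≡ 185, 185^2 ≡ 175, 185^4 ≡ 207, 185^8 ≡ 173, 185^16 ≡ 192, 185^32 ≡ 90, 185^64 ≡ 155.
113 = 64 + 32 + 16 + 1, so 185^113 ≡ 155·90·192·185 ≡ 1 (mod 227).
x_0 = 185^113 mod 227 = 1.
x_0 = 1, so 185 is not a witness.

no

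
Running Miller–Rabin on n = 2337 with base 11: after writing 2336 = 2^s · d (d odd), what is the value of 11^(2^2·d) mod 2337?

1417

n − 1 = 2336 = 2^5 · 73, so s = 5 and d = 73.
x_0 = 11^73 mod 2337 = 239.
x_1 = 239^2 mod 2337 = 1033.
x_2 = 1033^2 mod 2337 = 1417.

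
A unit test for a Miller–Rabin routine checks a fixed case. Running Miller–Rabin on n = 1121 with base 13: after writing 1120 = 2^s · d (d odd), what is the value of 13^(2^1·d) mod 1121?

66

n − 1 = 1120 = 2^5 · 35, so s = 5 and d = 35.
x_0 = 13^35 mod 1121 = 630.
x_1 = 630^2 mod 1121 = 66.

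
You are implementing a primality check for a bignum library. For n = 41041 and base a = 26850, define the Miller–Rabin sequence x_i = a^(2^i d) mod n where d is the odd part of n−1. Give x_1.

27182

n − 1 = 41040 = 2^4 · 2565, so s = 4 and d = 2565.
Repeated squaring mod 41041: 26850^1 ≡ 26850, 26850^2 ≡ 37335, 26850^4 ≡ 26742, 26850^8 ≡ 36180, 26850^16 ≡ 30746, 26850^32 ≡ 19163, 26850^64 ≡ 26742, 26850^128 ≡ 36180, 26850^256 ≡ 30746, 26850^512 ≡ 19163, 26850^1024 ≡ 26742, 26850^2048 ≡ 36180.
2565 = 2048 + 512 + 4 + 1, so 26850^2565 ≡ 36180·19163·26742·26850 ≡ 4542 (mod 41041).
x_0 = 4542.
x_1 = 4542^2 mod 41041 = 27182.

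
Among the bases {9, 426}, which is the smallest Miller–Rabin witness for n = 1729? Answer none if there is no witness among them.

none

n − 1 = 1728 = 2^6 · 27, so s = 6 and d = 27.
Base 9: x_0 = 9^27 mod 1729 = 1. x_0 = 1, so 9 is not a witness.
Base 426: x_0 = 426^27 mod 1729 = 1728. x_0 = 1728 ≡ −1, so 426 is not a witness.
No listed base is a witness for 1729.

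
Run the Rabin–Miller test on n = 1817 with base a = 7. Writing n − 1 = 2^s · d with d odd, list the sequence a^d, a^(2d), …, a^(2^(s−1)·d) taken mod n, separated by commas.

n − 1 = 1816 = 2^3 · 227, so s = 3 and d = 227.
x_0 = 7^227 mod 1817 = 511.
x_1 = 511^2 mod 1817 = 1290.
x_2 = 1290^2 mod 1817 = 1545.

511, 1290, 1545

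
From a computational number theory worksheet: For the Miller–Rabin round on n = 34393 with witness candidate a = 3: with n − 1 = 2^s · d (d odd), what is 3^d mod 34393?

n − 1 = 34392 = 2^3 · 4299, so s = 3 and d = 4299.
By repeated squaring, 3^4299 ≡ 3998 (mod 34393).

3998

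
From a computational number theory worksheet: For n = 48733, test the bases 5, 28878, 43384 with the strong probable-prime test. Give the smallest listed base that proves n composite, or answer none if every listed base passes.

n − 1 = 48732 = 2^2 · 12183, so s = 2 and d = 12183.
Base 5: x_0 = 5^12183 mod 48733 = 2517. x_0 is neither 1 nor 48732, so continue squaring. x_1 = 2517^2 mod 48733 = 48732. x_1 ≡ −1, so 5 is not a witness.
Base 28878: x_0 = 28878^12183 mod 48733 = 46216. x_0 is neither 1 nor 48732, so continue squaring. x_1 = 46216^2 mod 48733 = 48732. x_1 ≡ −1, so 28878 is not a witness.
Base 43384: x_0 = 43384^12183 mod 48733 = 1. x_0 = 1, so 43384 is not a witness.
No listed base is a witness for 48733.

none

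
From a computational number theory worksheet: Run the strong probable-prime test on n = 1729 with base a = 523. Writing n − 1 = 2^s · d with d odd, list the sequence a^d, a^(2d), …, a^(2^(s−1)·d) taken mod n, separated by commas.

664, 1, 1, 1, 1, 1

n − 1 = 1728 = 2^6 · 27, so s = 6 and d = 27.
x_0 = 523^27 mod 1729 = 664.
x_1 = 664^2 mod 1729 = 1.
x_2 = 1^2 mod 1729 = 1.
x_3 = 1^2 mod 1729 = 1.
x_4 = 1^2 mod 1729 = 1.
x_5 = 1^2 mod 1729 = 1.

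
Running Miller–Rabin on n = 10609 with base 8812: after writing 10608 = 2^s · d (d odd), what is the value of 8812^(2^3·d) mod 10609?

3709

n − 1 = 10608 = 2^4 · 663, so s = 4 and d = 663.
By repeated squaring, 8812^663 ≡ 4840 (mod 10609).
x_0 = 4840.
x_1 = 4840^2 mod 10609 = 928.
x_2 = 928^2 mod 10609 = 1855.
x_3 = 1855^2 mod 10609 = 3709.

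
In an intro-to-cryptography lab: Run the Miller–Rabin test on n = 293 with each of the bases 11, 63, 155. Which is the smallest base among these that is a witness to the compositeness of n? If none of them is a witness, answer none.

n − 1 = 292 = 2^2 · 73, so s = 2 and d = 73.
Base 11: x_0 = 11^73 mod 293 = 155. x_0 is neither 1 nor 292, so continue squaring. x_1 = 155^2 mod 293 = 292. x_1 ≡ −1, so 11 is not a witness.
Base 63: x_0 = 63^73 mod 293 = 155. x_0 is neither 1 nor 292, so continue squaring. x_1 = 155^2 mod 293 = 292. x_1 ≡ −1, so 63 is not a witness.
Base 155: x_0 = 155^73 mod 293 = 155. x_0 is neither 1 nor 292, so continue squaring. x_1 = 155^2 mod 293 = 292. x_1 ≡ −1, so 155 is not a witness.
No listed base is a witness for 293.

none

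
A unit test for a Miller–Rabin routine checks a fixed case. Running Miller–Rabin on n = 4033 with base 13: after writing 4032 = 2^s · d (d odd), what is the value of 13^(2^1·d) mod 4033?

1590

n − 1 = 4032 = 2^6 · 63, so s = 6 and d = 63.
x_0 = 13^63 mod 4033 = 3916.
x_1 = 3916^2 mod 4033 = 1590.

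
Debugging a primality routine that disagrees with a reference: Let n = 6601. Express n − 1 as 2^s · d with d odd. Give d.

Halving: 6600 → 3300 → 1650 → 825; 825 is odd.
So 6600 = 2^3 · 825.

825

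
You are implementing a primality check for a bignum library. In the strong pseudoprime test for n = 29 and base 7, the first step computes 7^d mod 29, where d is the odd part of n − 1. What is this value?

1

n − 1 = 28 = 2^2 · 7, so s = 2 and d = 7.
By repeated squaring, 7^7 ≡ 1 (mod 29).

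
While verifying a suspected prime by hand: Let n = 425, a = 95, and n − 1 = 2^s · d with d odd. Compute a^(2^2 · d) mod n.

225

n − 1 = 424 = 2^3 · 53, so s = 3 and d = 53.
x_0 = 95^53 mod 425 = 125.
x_1 = 125^2 mod 425 = 325.
x_2 = 325^2 mod 425 = 225.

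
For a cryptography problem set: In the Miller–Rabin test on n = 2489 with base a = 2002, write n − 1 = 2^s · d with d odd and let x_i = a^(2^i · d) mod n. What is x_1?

2173

n − 1 = 2488 = 2^3 · 311, so s = 3 and d = 311.
Repeated squaring mod 2489: 2002^1 ≡ 2002, 2002^2 ≡ 714, 2002^4 ≡ 2040, 2002^8 ≡ 2481, 2002^16 ≡ 64, 2002^32 ≡ 1607, 2002^64 ≡ 1356, 2002^128 ≡ 1854, 2002^256 ≡ 7.
311 = 256 + 32 + 16 + 4 + 2 + 1, so 2002^311 ≡ 7·1607·64·2040·714·2002 ≡ 2310 (mod 2489).
x_0 = 2310.
x_1 = 2310^2 mod 2489 = 2173.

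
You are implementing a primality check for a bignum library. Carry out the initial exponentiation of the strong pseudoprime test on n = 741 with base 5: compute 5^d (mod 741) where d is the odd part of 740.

n − 1 = 740 = 2^2 · 185, so s = 2 and d = 185.
5^185 mod 741 = 161.

161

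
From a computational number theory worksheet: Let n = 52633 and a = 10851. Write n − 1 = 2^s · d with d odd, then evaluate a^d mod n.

41819

n − 1 = 52632 = 2^3 · 6579, so s = 3 and d = 6579.
10851^6579 mod 52633 = 41819.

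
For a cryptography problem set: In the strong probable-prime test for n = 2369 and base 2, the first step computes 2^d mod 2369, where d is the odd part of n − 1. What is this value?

1810

n − 1 = 2368 = 2^6 · 37, so s = 6 and d = 37.
2^37 mod 2369 = 1810.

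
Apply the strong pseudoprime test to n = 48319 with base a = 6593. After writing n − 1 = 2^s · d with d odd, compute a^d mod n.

n − 1 = 48318 = 2^1 · 24159, so s = 1 and d = 24159.
6593^24159 mod 48319 = 46445.

46445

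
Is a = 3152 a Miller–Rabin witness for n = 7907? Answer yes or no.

no

n − 1 = 7906 = 2^1 · 3953, so s = 1 and d = 3953.
Repeated squaring mod 7907: 3152^1 ≡ 3152, 3152^2 ≡ 3912, 3152^4 ≡ 3699, 3152^8 ≡ 3491, 3152^16 ≡ 2394, 3152^32 ≡ 6568, 3152^64 ≡ 5939, 3152^128 ≡ 6501, 3152^256 ≡ 86, 3152^512 ≡ 7396, 3152^1024 ≡ 190, 3152^2048 ≡ 4472.
3953 = 2048 + 1024 + 512 + 256 + 64 + 32 + 16 + 1, so 3152^3953 ≡ 4472·190·7396·86·5939·6568·2394·3152 ≡ 7906 (mod 7907).
x_0 = 3152^3953 mod 7907 = 7906.
x_0 = 7906 ≡ −1, so 3152 is not a witness.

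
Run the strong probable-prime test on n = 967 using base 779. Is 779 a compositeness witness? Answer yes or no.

n − 1 = 966 = 2^1 · 483, so s = 1 and d = 483.
x_0 = 779^483 mod 967 = 1.
x_0 = 1, so 779 is not a witness.

no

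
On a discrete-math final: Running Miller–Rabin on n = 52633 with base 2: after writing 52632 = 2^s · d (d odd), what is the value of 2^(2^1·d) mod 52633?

1

n − 1 = 52632 = 2^3 · 6579, so s = 3 and d = 6579.
x_0 = 2^6579 mod 52633 = 1.
x_1 = 1^2 mod 52633 = 1.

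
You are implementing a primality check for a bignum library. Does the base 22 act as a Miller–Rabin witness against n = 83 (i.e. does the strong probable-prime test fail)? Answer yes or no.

n − 1 = 82 = 2^1 · 41, so s = 1 and d = 41.
Repeated squaring mod 83: 22^1 ≡ 22, 22^2 ≡ 69, 22^4 ≡ 30, 22^8 ≡ 70, 22^16 ≡ 3, 22^32 ≡ 9.
41 = 32 + 8 + 1, so 22^41 ≡ 9·70·22 ≡ 82 (mod 83).
x_0 = 22^41 mod 83 = 82.
x_0 = 82 ≡ −1, so 22 is not a witness.

no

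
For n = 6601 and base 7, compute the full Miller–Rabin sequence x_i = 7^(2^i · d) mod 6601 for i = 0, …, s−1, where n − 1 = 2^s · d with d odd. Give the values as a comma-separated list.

413, 5544, 1680

n − 1 = 6600 = 2^3 · 825, so s = 3 and d = 825.
x_0 = 7^825 mod 6601 = 413.
x_1 = 413^2 mod 6601 = 5544.
x_2 = 5544^2 mod 6601 = 1680.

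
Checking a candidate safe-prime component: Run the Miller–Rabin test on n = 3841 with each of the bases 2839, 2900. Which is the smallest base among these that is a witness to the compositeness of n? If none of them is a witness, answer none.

2839

n − 1 = 3840 = 2^8 · 15, so s = 8 and d = 15.
Base 2839: x_0 = 2839^15 mod 3841 = 3340. x_0 is neither 1 nor 3840, so continue squaring. x_1 = 3340^2 mod 3841 = 1336. x_2 = 1336^2 mod 3841 = 2672. x_3 = 2672^2 mod 3841 = 3006. x_4 = 3006^2 mod 3841 = 2004. x_5 = 2004^2 mod 3841 = 2171. x_6 = 2171^2 mod 3841 = 334. x_7 = 334^2 mod 3841 = 167. Reached i = s−1 = 7 without hitting −1: 2839 is a Miller–Rabin witness and 3841 is composite.
Base 2900: x_0 = 2900^15 mod 3841 = 16. x_0 is neither 1 nor 3840, so continue squaring. x_1 = 16^2 mod 3841 = 256. x_2 = 256^2 mod 3841 = 239. x_3 = 239^2 mod 3841 = 3347. x_4 = 3347^2 mod 3841 = 2053. x_5 = 2053^2 mod 3841 = 1232. x_6 = 1232^2 mod 3841 = 629. x_7 = 629^2 mod 3841 = 18. Reached i = s−1 = 7 without hitting −1: 2900 is a Miller–Rabin witness and 3841 is composite.
The smallest witness among the given bases is 2839.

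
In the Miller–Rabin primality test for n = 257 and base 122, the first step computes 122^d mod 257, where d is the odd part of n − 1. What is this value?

n − 1 = 256 = 2^8 · 1, so s = 8 and d = 1.
122^1 mod 257 = 122.

122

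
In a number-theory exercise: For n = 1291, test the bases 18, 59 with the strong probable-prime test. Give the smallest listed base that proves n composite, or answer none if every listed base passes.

none

n − 1 = 1290 = 2^1 · 645, so s = 1 and d = 645.
Base 18: x_0 = 18^645 mod 1291 = 1290. x_0 = 1290 ≡ −1, so 18 is not a witness.
Base 59: x_0 = 59^645 mod 1291 = 1. x_0 = 1, so 59 is not a witness.
No listed base is a witness for 1291.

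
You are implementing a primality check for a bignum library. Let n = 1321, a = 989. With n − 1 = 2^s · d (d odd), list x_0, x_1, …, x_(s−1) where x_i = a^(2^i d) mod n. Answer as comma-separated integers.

n − 1 = 1320 = 2^3 · 165, so s = 3 and d = 165.
x_0 = 989^165 mod 1321 = 950.
x_1 = 950^2 mod 1321 = 257.
x_2 = 257^2 mod 1321 = 1320.

950, 257, 1320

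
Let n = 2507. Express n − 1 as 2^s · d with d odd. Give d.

Halving: 2506 → 1253; 1253 is odd.
So 2506 = 2^1 · 1253.

1253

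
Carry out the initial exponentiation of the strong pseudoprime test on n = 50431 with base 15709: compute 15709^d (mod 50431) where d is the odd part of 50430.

36879

n − 1 = 50430 = 2^1 · 25215, so s = 1 and d = 25215.
15709^25215 mod 50431 = 36879.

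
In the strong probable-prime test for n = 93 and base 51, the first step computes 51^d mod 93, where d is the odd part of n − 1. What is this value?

81

n − 1 = 92 = 2^2 · 23, so s = 2 and d = 23.
51^23 mod 93 = 81.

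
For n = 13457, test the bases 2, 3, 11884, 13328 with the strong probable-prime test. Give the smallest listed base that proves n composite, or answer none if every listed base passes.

n − 1 = 13456 = 2^4 · 841, so s = 4 and d = 841.
Base 2: x_0 = 2^841 mod 13457 = 5828. x_0 is neither 1 nor 13456, so continue squaring. x_1 = 5828^2 mod 13457 = 116. x_2 = 116^2 mod 13457 = 13456. x_2 ≡ −1, so 2 is not a witness.
Base 3: x_0 = 3^841 mod 13457 = 8040. x_0 is neither 1 nor 13456, so continue squaring. x_1 = 8040^2 mod 13457 = 7629. x_2 = 7629^2 mod 13457 = 116. x_3 = 116^2 mod 13457 = 13456. x_3 ≡ −1, so 3 is not a witness.
Base 11884: x_0 = 11884^841 mod 13457 = 4107. x_0 is neither 1 nor 13456, so continue squaring. x_1 = 4107^2 mod 13457 = 5828. x_2 = 5828^2 mod 13457 = 116. x_3 = 116^2 mod 13457 = 13456. x_3 ≡ −1, so 11884 is not a witness.
Base 13328: x_0 = 13328^841 mod 13457 = 13303. x_0 is neither 1 nor 13456, so continue squaring. x_1 = 13303^2 mod 13457 = 10259. x_2 = 10259^2 mod 13457 = 13341. x_3 = 13341^2 mod 13457 = 13456. x_3 ≡ −1, so 13328 is not a witness.
No listed base is a witness for 13457.

none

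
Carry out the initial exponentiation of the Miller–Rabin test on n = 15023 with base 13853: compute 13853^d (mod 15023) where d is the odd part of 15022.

13955

n − 1 = 15022 = 2^1 · 7511, so s = 1 and d = 7511.
By repeated squaring, 13853^7511 ≡ 13955 (mod 15023).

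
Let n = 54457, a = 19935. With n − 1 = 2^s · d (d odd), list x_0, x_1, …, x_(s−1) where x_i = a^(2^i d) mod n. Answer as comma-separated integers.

40594, 4016, 8984

n − 1 = 54456 = 2^3 · 6807, so s = 3 and d = 6807.
x_0 = 19935^6807 mod 54457 = 40594.
x_1 = 40594^2 mod 54457 = 4016.
x_2 = 4016^2 mod 54457 = 8984.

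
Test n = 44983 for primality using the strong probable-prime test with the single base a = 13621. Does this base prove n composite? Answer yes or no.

no

n − 1 = 44982 = 2^1 · 22491, so s = 1 and d = 22491.
By repeated squaring, 13621^22491 ≡ 44982 (mod 44983).
x_0 = 13621^22491 mod 44983 = 44982.
x_0 = 44982 ≡ −1, so 13621 is not a witness.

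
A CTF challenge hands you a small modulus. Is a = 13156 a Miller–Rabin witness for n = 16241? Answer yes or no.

n − 1 = 16240 = 2^4 · 1015, so s = 4 and d = 1015.
By repeated squaring, 13156^1015 ≡ 3085 (mod 16241).
x_0 = 13156^1015 mod 16241 = 3085.
x_0 is neither 1 nor 16240, so continue squaring.
x_1 = 3085^2 mod 16241 = 16240.
x_1 ≡ −1, so 13156 is not a witness.

no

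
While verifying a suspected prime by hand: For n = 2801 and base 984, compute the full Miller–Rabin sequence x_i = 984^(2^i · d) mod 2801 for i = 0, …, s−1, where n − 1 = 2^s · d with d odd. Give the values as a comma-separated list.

n − 1 = 2800 = 2^4 · 175, so s = 4 and d = 175.
x_0 = 984^175 mod 2801 = 1.
x_1 = 1^2 mod 2801 = 1.
x_2 = 1^2 mod 2801 = 1.
x_3 = 1^2 mod 2801 = 1.

1, 1, 1, 1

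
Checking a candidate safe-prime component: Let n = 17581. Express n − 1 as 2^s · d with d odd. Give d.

Halving: 17580 → 8790 → 4395; 4395 is odd.
So 17580 = 2^2 · 4395.

4395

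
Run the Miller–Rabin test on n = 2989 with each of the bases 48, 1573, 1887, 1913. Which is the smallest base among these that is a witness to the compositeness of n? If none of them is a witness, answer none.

1573

n − 1 = 2988 = 2^2 · 747, so s = 2 and d = 747.
Base 48: x_0 = 48^747 mod 2989 = 2988. x_0 = 2988 ≡ −1, so 48 is not a witness.
Base 1573: x_0 = 1573^747 mod 2989 = 2561. x_0 is neither 1 nor 2988, so continue squaring. x_1 = 2561^2 mod 2989 = 855. Reached i = s−1 = 1 without hitting −1: 1573 is a Miller–Rabin witness and 2989 is composite.
Base 1887: x_0 = 1887^747 mod 2989 = 2521. x_0 is neither 1 nor 2988, so continue squaring. x_1 = 2521^2 mod 2989 = 827. Reached i = s−1 = 1 without hitting −1: 1887 is a Miller–Rabin witness and 2989 is composite.
Base 1913: x_0 = 1913^747 mod 2989 = 1107. x_0 is neither 1 nor 2988, so continue squaring. x_1 = 1107^2 mod 2989 = 2948. Reached i = s−1 = 1 without hitting −1: 1913 is a Miller–Rabin witness and 2989 is composite.
The smallest witness among the given bases is 1573.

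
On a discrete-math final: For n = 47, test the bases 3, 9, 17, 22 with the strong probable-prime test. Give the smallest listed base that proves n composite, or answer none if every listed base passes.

none

n − 1 = 46 = 2^1 · 23, so s = 1 and d = 23.
Base 3: x_0 = 3^23 mod 47 = 1. x_0 = 1, so 3 is not a witness.
Base 9: x_0 = 9^23 mod 47 = 1. x_0 = 1, so 9 is not a witness.
Base 17: x_0 = 17^23 mod 47 = 1. x_0 = 1, so 17 is not a witness.
Base 22: x_0 = 22^23 mod 47 = 46. x_0 = 46 ≡ −1, so 22 is not a witness.
No listed base is a witness for 47.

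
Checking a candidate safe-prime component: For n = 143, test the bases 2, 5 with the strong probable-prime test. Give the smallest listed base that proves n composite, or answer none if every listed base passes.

2

n − 1 = 142 = 2^1 · 71, so s = 1 and d = 71.
Base 2: x_0 = 2^71 mod 143 = 46. x_0 ∉ {1, 142} and s = 1, so 2 is a Miller–Rabin witness and 143 is composite.
Base 5: x_0 = 5^71 mod 143 = 60. x_0 ∉ {1, 142} and s = 1, so 5 is a Miller–Rabin witness and 143 is composite.
The smallest witness among the given bases is 2.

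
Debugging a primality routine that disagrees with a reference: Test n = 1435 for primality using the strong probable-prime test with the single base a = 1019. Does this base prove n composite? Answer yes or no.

yes

n − 1 = 1434 = 2^1 · 717, so s = 1 and d = 717.
x_0 = 1019^717 mod 1435 = 764.
x_0 ∉ {1, 1434} and s = 1, so 1019 is a Miller–Rabin witness and 1435 is composite.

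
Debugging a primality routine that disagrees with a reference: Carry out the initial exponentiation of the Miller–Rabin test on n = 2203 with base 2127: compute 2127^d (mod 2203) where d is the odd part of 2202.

n − 1 = 2202 = 2^1 · 1101, so s = 1 and d = 1101.
Repeated squaring mod 2203: 2127^1 ≡ 2127, 2127^2 ≡ 1370, 2127^4 ≡ 2147, 2127^8 ≡ 933, 2127^16 ≡ 304, 2127^32 ≡ 2093, 2127^64 ≡ 1085, 2127^128 ≡ 823, 2127^256 ≡ 1008, 2127^512 ≡ 481, 2127^1024 ≡ 46.
1101 = 1024 + 64 + 8 + 4 + 1, so 2127^1101 ≡ 46·1085·933·2147·2127 ≡ 2202 (mod 2203).

2202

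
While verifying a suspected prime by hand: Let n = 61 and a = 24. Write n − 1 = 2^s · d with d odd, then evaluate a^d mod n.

n − 1 = 60 = 2^2 · 15, so s = 2 and d = 15.
Repeated squaring mod 61: 24^1 ≡ 24, 24^2 ≡ 27, 24^4 ≡ 58, 24^8 ≡ 9.
15 = 8 + 4 + 2 + 1, so 24^15 ≡ 9·58·27·24 ≡ 11 (mod 61).

11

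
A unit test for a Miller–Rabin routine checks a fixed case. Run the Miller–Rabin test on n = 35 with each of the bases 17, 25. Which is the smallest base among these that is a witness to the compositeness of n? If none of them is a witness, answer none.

17

n − 1 = 34 = 2^1 · 17, so s = 1 and d = 17.
Base 17: x_0 = 17^17 mod 35 = 12. x_0 ∉ {1, 34} and s = 1, so 17 is a Miller–Rabin witness and 35 is composite.
Base 25: x_0 = 25^17 mod 35 = 30. x_0 ∉ {1, 34} and s = 1, so 25 is a Miller–Rabin witness and 35 is composite.
The smallest witness among the given bases is 17.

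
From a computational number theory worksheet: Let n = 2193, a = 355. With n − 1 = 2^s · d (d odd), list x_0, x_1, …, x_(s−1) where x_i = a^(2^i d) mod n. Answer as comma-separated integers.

967, 871, 2056, 1225

n − 1 = 2192 = 2^4 · 137, so s = 4 and d = 137.
x_0 = 355^137 mod 2193 = 967.
x_1 = 967^2 mod 2193 = 871.
x_2 = 871^2 mod 2193 = 2056.
x_3 = 2056^2 mod 2193 = 1225.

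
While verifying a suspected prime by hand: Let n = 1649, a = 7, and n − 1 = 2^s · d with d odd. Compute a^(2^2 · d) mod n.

n − 1 = 1648 = 2^4 · 103, so s = 4 and d = 103.
x_0 = 7^103 mod 1649 = 692.
x_1 = 692^2 mod 1649 = 654.
x_2 = 654^2 mod 1649 = 625.

625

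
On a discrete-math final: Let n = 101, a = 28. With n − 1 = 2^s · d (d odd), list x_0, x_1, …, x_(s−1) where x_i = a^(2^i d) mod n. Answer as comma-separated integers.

91, 100

n − 1 = 100 = 2^2 · 25, so s = 2 and d = 25.
x_0 = 28^25 mod 101 = 91.
x_1 = 91^2 mod 101 = 100.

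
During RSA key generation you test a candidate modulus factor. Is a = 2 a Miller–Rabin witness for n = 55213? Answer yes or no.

n − 1 = 55212 = 2^2 · 13803, so s = 2 and d = 13803.
x_0 = 2^13803 mod 55213 = 12187.
x_0 is neither 1 nor 55212, so continue squaring.
x_1 = 12187^2 mod 55213 = 55212.
x_1 ≡ −1, so 2 is not a witness.

no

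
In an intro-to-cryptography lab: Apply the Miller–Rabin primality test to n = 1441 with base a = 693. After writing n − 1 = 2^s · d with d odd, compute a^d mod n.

176

n − 1 = 1440 = 2^5 · 45, so s = 5 and d = 45.
Repeated squaring mod 1441: 693^1 ≡ 693, 693^2 ≡ 396, 693^4 ≡ 1188, 693^8 ≡ 605, 693^16 ≡ 11, 693^32 ≡ 121.
45 = 32 + 8 + 4 + 1, so 693^45 ≡ 121·605·1188·693 ≡ 176 (mod 1441).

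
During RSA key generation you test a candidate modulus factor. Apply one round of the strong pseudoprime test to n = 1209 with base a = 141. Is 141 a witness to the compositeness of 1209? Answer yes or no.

n − 1 = 1208 = 2^3 · 151, so s = 3 and d = 151.
x_0 = 141^151 mod 1209 = 327.
x_0 is neither 1 nor 1208, so continue squaring.
x_1 = 327^2 mod 1209 = 537.
x_2 = 537^2 mod 1209 = 627.
Reached i = s−1 = 2 without hitting −1: 141 is a Miller–Rabin witness and 1209 is composite.

yes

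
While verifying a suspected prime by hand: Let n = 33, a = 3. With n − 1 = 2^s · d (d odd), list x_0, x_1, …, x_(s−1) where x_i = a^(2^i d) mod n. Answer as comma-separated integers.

3, 9, 15, 27, 3

n − 1 = 32 = 2^5 · 1, so s = 5 and d = 1.
x_0 = 3^1 mod 33 = 3.
x_1 = 3^2 mod 33 = 9.
x_2 = 9^2 mod 33 = 15.
x_3 = 15^2 mod 33 = 27.
x_4 = 27^2 mod 33 = 3.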